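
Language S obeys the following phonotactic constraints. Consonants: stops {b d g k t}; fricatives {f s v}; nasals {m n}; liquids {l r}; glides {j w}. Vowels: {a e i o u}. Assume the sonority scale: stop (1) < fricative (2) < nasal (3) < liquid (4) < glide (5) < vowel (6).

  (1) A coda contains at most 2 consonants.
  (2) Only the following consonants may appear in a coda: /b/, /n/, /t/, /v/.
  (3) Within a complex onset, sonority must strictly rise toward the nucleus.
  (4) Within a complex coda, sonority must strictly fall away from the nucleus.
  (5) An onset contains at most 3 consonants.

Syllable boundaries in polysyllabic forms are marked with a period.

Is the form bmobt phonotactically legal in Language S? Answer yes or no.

bmobt — violates constraint 4: syllable 1 coda /bt/: /b/ (stop, 1) → /t/ (stop, 1) does not fall → phonotactically illegal

no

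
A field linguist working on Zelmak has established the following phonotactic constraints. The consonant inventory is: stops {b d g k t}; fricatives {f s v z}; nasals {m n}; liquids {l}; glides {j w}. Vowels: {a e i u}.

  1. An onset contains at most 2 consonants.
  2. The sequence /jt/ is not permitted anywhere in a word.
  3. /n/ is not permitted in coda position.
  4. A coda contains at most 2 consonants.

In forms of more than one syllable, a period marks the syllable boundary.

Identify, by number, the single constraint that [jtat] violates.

[jtat]: contains banned sequence /jt/.
This is a violation of constraint 2: "The sequence /jt/ is not permitted anywhere in a word."
The remaining constraints (1, 3, 4) are satisfied.

2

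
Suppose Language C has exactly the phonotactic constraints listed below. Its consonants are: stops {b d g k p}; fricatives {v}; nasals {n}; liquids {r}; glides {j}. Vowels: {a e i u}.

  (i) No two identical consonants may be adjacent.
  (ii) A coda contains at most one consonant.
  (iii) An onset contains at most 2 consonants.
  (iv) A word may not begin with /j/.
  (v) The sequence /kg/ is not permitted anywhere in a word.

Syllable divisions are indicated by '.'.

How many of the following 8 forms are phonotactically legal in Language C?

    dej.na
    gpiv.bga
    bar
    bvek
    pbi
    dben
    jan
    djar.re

dej.na — σ1 onset /d/, coda /j/ ok; σ2 onset /n/, coda /∅/ ok → phonotactically legal
gpiv.bga — σ1 onset /gp/ (2C), coda /v/ ok; σ2 onset /bg/ (2C), coda /∅/ ok → phonotactically legal
bar — σ1 onset /b/, coda /r/ ok → phonotactically legal
bvek — σ1 onset /bv/ (2C), coda /k/ ok → phonotactically legal
pbi — σ1 onset /pb/ (2C), coda /∅/ ok → phonotactically legal
dben — σ1 onset /db/ (2C), coda /n/ ok → phonotactically legal
jan — violates constraint (iv): word begins with /j/ → phonotactically illegal
djar.re — violates constraint (i): adjacent identical consonants /rr/ → phonotactically illegal
Phonotactically legal: dej.na, gpiv.bga, bar, bvek, pbi, dben → 6.

6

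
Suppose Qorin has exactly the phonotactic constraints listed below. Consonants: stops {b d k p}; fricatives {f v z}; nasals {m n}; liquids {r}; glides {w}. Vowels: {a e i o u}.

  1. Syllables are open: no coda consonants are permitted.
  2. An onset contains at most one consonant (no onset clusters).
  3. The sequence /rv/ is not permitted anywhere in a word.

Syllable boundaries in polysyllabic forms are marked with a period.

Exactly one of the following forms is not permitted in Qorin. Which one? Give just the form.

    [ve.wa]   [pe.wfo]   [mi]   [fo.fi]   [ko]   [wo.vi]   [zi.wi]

[pe.wfo]

[ve.wa] — σ1 onset /v/, coda /∅/ ok; σ2 onset /w/, coda /∅/ ok → permitted
[pe.wfo] — violates constraint 2: syllable 2 onset /wf/ has 2 consonants (> 1) → not permitted
[mi] — σ1 onset /m/, coda /∅/ ok → permitted
[fo.fi] — σ1 onset /f/, coda /∅/ ok; σ2 onset /f/, coda /∅/ ok → permitted
[ko] — σ1 onset /k/, coda /∅/ ok → permitted
[wo.vi] — σ1 onset /w/, coda /∅/ ok; σ2 onset /v/, coda /∅/ ok → permitted
[zi.wi] — σ1 onset /z/, coda /∅/ ok; σ2 onset /w/, coda /∅/ ok → permitted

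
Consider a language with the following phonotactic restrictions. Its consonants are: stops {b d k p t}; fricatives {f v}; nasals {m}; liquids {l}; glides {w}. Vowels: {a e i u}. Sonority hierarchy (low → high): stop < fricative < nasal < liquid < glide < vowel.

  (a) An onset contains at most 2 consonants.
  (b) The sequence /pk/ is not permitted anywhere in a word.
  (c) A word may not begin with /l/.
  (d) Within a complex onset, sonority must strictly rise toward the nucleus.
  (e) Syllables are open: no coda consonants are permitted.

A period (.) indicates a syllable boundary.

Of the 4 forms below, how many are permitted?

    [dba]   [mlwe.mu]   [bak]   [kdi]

0

[dba] — violates constraint (d): syllable 1 onset /db/: /d/ (stop, 1) → /b/ (stop, 1) does not rise → not permitted
[mlwe.mu] — violates constraint (a): syllable 1 onset /mlw/ has 3 consonants (> 2) → not permitted
[bak] — violates constraint (e): syllable 1 coda /k/ has 1 consonant (> 0) → not permitted
[kdi] — violates constraint (d): syllable 1 onset /kd/: /k/ (stop, 1) → /d/ (stop, 1) does not rise → not permitted
No form is permitted → 0.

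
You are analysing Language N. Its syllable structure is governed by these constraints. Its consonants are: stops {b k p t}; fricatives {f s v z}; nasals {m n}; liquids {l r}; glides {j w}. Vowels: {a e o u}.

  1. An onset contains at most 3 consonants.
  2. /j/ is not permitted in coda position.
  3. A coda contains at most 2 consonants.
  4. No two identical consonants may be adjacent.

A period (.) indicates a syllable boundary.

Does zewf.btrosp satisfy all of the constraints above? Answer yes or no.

yes

zewf.btrosp — σ1 onset /z/, coda /wf/ (2C) ok; σ2 onset /btr/ (3C), coda /sp/ (2C) ok → phonotactically legal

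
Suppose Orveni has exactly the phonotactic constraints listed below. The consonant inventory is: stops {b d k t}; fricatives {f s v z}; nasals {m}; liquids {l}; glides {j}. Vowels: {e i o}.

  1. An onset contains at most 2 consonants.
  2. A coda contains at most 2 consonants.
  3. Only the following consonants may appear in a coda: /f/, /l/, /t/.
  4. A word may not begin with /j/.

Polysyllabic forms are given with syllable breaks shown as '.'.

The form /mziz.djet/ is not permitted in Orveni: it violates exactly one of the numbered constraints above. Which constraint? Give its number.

3

/mziz.djet/: syllable 1 coda contains /z/, which is not a licensed coda consonant.
This is a violation of constraint 3: "Only the following consonants may appear in a coda: /f/, /l/, /t/."
The remaining constraints (1, 2, 4) are satisfied.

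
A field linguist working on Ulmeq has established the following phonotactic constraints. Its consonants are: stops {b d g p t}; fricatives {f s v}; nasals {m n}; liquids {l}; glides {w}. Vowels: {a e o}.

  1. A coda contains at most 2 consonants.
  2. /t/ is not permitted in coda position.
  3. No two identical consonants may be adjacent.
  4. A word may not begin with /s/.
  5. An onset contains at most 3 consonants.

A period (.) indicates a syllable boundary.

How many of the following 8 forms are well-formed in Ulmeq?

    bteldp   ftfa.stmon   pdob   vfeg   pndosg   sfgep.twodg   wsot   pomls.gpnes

bteldp — violates constraint 1: syllable 1 coda /ldp/ has 3 consonants (> 2) → ill-formed
ftfa.stmon — σ1 onset /ftf/ (3C), coda /∅/ ok; σ2 onset /stm/ (3C), coda /n/ ok → well-formed
pdob — σ1 onset /pd/ (2C), coda /b/ ok → well-formed
vfeg — σ1 onset /vf/ (2C), coda /g/ ok → well-formed
pndosg — σ1 onset /pnd/ (3C), coda /sg/ (2C) ok → well-formed
sfgep.twodg — violates constraint 4: word begins with /s/ → ill-formed
wsot — violates constraint 2: syllable 1 coda contains /t/ → ill-formed
pomls.gpnes — violates constraint 1: syllable 1 coda /mls/ has 3 consonants (> 2) → ill-formed
Well-formed: ftfa.stmon, pdob, vfeg, pndosg → 4.

4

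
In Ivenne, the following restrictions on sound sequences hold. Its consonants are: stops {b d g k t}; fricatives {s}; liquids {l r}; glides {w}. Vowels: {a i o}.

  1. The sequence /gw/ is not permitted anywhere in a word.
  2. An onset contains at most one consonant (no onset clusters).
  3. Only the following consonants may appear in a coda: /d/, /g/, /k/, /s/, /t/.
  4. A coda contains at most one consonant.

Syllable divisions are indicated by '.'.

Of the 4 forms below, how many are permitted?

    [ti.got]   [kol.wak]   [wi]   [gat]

[ti.got] — σ1 onset /t/, coda /∅/ ok; σ2 onset /g/, coda /t/ ok → permitted
[kol.wak] — violates constraint 3: syllable 1 coda contains /l/, which is not a licensed coda consonant → not permitted
[wi] — σ1 onset /w/, coda /∅/ ok → permitted
[gat] — σ1 onset /g/, coda /t/ ok → permitted
Permitted: [ti.got], [wi], [gat] → 3.

3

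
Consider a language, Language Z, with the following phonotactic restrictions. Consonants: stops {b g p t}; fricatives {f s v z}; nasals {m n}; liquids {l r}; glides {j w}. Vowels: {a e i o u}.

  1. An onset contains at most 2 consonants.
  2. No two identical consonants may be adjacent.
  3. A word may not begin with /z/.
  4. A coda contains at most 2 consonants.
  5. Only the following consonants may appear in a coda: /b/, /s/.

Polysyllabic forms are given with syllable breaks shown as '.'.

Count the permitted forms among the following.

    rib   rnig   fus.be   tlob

3

rib — σ1 onset /r/, coda /b/ ok → permitted
rnig — violates constraint 5: syllable 1 coda contains /g/, which is not a licensed coda consonant → not permitted
fus.be — σ1 onset /f/, coda /s/ ok; σ2 onset /b/, coda /∅/ ok → permitted
tlob — σ1 onset /tl/ (2C), coda /b/ ok → permitted
Permitted: rib, fus.be, tlob → 3.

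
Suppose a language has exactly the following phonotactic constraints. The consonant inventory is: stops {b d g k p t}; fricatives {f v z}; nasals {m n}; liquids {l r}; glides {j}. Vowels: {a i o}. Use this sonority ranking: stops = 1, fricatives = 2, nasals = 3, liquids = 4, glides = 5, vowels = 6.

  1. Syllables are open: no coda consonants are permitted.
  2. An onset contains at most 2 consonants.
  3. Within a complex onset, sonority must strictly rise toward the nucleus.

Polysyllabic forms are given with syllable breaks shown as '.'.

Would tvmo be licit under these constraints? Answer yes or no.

tvmo — violates constraint 2: syllable 1 onset /tvm/ has 3 consonants (> 2) → illicit

no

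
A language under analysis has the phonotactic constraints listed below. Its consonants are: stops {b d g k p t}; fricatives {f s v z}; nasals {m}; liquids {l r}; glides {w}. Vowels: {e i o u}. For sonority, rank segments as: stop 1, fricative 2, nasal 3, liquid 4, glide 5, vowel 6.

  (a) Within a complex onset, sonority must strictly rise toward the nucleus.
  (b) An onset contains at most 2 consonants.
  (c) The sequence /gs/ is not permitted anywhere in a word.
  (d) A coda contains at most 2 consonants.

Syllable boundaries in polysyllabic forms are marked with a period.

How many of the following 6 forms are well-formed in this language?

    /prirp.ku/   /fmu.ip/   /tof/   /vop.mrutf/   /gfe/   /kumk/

/prirp.ku/ — σ1 onset /pr/ (1→4 rises), coda /rp/ (2C) ok; σ2 onset /k/, coda /∅/ ok → well-formed
/fmu.ip/ — σ1 onset /fm/ (2→3 rises), coda /∅/ ok; σ2 onset /∅/, coda /p/ ok → well-formed
/tof/ — σ1 onset /t/, coda /f/ ok → well-formed
/vop.mrutf/ — σ1 onset /v/, coda /p/ ok; σ2 onset /mr/ (3→4 rises), coda /tf/ (2C) ok → well-formed
/gfe/ — σ1 onset /gf/ (1→2 rises), coda /∅/ ok → well-formed
/kumk/ — σ1 onset /k/, coda /mk/ (2C) ok → well-formed
Well-formed: /prirp.ku/, /fmu.ip/, /tof/, /vop.mrutf/, /gfe/, /kumk/ → 6.

6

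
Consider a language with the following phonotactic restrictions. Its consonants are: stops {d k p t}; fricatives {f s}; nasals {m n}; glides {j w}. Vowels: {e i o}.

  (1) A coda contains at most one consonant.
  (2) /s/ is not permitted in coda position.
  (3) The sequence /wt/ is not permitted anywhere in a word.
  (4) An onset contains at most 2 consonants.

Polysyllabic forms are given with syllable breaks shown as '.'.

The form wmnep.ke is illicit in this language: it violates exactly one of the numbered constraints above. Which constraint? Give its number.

wmnep.ke: syllable 1 onset /wmn/ has 3 consonants (> 2).
This is a violation of constraint 4: "An onset contains at most 2 consonants."
The remaining constraints (1, 2, 3) are satisfied.

4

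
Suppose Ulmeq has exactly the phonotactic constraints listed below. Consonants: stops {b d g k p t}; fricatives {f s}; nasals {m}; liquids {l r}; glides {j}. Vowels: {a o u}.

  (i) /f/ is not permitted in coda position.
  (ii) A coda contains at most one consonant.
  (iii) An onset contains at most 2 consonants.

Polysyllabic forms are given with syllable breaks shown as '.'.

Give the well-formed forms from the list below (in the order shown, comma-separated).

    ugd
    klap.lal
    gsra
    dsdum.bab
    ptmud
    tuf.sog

klap.lal

ugd — violates constraint (ii): syllable 1 coda /gd/ has 2 consonants (> 1) → ill-formed
klap.lal — σ1 onset /kl/ (2C), coda /p/ ok; σ2 onset /l/, coda /l/ ok → well-formed
gsra — violates constraint (iii): syllable 1 onset /gsr/ has 3 consonants (> 2) → ill-formed
dsdum.bab — violates constraint (iii): syllable 1 onset /dsd/ has 3 consonants (> 2) → ill-formed
ptmud — violates constraint (iii): syllable 1 onset /ptm/ has 3 consonants (> 2) → ill-formed
tuf.sog — violates constraint (i): syllable 1 coda contains /f/ → ill-formed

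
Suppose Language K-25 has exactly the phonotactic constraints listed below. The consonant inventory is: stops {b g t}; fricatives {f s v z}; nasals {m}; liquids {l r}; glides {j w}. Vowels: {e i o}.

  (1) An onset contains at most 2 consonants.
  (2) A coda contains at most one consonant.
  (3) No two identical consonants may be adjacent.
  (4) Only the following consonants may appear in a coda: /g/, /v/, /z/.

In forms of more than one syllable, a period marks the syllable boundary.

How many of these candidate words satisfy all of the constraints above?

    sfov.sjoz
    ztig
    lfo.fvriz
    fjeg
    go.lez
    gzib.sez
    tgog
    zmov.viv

5

sfov.sjoz — σ1 onset /sf/ (2C), coda /v/ ok; σ2 onset /sj/ (2C), coda /z/ ok → permitted
ztig — σ1 onset /zt/ (2C), coda /g/ ok → permitted
lfo.fvriz — violates constraint 1: syllable 2 onset /fvr/ has 3 consonants (> 2) → not permitted
fjeg — σ1 onset /fj/ (2C), coda /g/ ok → permitted
go.lez — σ1 onset /g/, coda /∅/ ok; σ2 onset /l/, coda /z/ ok → permitted
gzib.sez — violates constraint 4: syllable 1 coda contains /b/, which is not a licensed coda consonant → not permitted
tgog — σ1 onset /tg/ (2C), coda /g/ ok → permitted
zmov.viv — violates constraint 3: adjacent identical consonants /vv/ → not permitted
Permitted: sfov.sjoz, ztig, fjeg, go.lez, tgog → 5.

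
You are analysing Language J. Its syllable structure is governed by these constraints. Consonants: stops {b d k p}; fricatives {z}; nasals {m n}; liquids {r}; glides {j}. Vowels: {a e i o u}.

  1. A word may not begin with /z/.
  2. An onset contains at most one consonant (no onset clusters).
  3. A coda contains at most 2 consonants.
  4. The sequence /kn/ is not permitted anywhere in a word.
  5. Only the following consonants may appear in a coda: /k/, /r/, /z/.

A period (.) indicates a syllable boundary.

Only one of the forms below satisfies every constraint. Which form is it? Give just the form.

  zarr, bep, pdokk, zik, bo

bo

zarr — violates constraint 1: word begins with /z/ → not permitted
bep — violates constraint 5: syllable 1 coda contains /p/, which is not a licensed coda consonant → not permitted
pdokk — violates constraint 2: syllable 1 onset /pd/ has 2 consonants (> 1) → not permitted
zik — violates constraint 1: word begins with /z/ → not permitted
bo — σ1 onset /b/, coda /∅/ ok → permitted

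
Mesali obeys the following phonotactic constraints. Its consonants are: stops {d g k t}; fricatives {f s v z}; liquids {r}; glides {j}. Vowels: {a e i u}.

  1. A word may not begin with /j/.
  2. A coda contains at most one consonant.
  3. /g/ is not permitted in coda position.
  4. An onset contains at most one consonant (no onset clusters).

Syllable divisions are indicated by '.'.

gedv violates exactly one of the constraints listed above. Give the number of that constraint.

2

gedv: syllable 1 coda /dv/ has 2 consonants (> 1).
This is a violation of constraint 2: "A coda contains at most one consonant."
The remaining constraints (1, 3, 4) are satisfied.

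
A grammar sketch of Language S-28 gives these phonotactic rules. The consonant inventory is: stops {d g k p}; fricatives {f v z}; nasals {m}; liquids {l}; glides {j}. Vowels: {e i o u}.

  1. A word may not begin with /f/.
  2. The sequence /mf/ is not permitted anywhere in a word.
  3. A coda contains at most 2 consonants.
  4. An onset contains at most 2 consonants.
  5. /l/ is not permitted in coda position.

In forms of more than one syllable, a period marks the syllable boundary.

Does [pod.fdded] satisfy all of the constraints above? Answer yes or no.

no

[pod.fdded] — violates constraint 4: syllable 2 onset /fdd/ has 3 consonants (> 2) → not permitted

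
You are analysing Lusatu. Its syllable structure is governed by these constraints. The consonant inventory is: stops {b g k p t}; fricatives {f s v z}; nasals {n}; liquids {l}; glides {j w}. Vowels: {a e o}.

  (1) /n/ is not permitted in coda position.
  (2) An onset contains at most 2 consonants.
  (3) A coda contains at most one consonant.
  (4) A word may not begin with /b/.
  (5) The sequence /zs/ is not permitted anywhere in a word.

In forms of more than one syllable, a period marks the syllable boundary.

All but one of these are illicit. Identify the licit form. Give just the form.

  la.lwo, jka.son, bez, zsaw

la.lwo

la.lwo — σ1 onset /l/, coda /∅/ ok; σ2 onset /lw/ (2C), coda /∅/ ok → licit
jka.son — violates constraint 1: syllable 2 coda contains /n/ → illicit
bez — violates constraint 4: word begins with /b/ → illicit
zsaw — violates constraint 5: contains banned sequence /zs/ → illicit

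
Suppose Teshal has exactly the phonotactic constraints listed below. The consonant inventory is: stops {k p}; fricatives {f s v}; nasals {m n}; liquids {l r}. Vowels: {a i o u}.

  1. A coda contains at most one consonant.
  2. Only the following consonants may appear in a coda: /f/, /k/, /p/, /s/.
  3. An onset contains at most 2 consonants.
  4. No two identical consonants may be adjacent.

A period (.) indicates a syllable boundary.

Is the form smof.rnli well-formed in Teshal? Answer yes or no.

smof.rnli — violates constraint 3: syllable 2 onset /rnl/ has 3 consonants (> 2) → ill-formed

no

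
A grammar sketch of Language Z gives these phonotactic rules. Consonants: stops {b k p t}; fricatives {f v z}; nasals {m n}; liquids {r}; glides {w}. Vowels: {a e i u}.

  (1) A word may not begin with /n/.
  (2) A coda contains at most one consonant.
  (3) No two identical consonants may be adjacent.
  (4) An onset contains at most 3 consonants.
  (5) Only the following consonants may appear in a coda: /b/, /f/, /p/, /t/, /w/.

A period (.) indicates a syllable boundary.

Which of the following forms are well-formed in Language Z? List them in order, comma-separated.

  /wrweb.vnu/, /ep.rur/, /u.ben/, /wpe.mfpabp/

/wrweb.vnu/

/wrweb.vnu/ — σ1 onset /wrw/ (3C), coda /b/ ok; σ2 onset /vn/ (2C), coda /∅/ ok → well-formed
/ep.rur/ — violates constraint 5: syllable 2 coda contains /r/, which is not a licensed coda consonant → ill-formed
/u.ben/ — violates constraint 5: syllable 2 coda contains /n/, which is not a licensed coda consonant → ill-formed
/wpe.mfpabp/ — violates constraint 2: syllable 2 coda /bp/ has 2 consonants (> 1) → ill-formed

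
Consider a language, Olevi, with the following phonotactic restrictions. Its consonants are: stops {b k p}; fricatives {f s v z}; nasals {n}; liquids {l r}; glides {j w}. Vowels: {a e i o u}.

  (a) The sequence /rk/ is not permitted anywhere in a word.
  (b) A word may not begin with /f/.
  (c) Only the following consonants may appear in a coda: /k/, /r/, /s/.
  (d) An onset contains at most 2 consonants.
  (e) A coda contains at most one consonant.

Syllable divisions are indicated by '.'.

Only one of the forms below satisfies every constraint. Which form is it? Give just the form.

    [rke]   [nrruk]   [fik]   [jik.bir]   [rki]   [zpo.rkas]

[rke] — violates constraint (a): contains banned sequence /rk/ → not permitted
[nrruk] — violates constraint (d): syllable 1 onset /nrr/ has 3 consonants (> 2) → not permitted
[fik] — violates constraint (b): word begins with /f/ → not permitted
[jik.bir] — σ1 onset /j/, coda /k/ ok; σ2 onset /b/, coda /r/ ok → permitted
[rki] — violates constraint (a): contains banned sequence /rk/ → not permitted
[zpo.rkas] — violates constraint (a): contains banned sequence /rk/ → not permitted

[jik.bir]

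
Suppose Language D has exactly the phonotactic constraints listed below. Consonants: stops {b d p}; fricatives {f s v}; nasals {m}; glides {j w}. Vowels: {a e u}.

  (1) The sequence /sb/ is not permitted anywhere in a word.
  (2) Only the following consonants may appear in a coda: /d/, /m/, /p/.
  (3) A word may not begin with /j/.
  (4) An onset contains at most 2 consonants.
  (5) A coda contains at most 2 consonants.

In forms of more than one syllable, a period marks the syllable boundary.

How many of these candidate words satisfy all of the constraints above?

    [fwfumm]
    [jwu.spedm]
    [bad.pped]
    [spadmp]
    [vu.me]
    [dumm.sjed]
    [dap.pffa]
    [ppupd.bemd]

4

[fwfumm] — violates constraint 4: syllable 1 onset /fwf/ has 3 consonants (> 2) → phonotactically illegal
[jwu.spedm] — violates constraint 3: word begins with /j/ → phonotactically illegal
[bad.pped] — σ1 onset /b/, coda /d/ ok; σ2 onset /pp/ (2C), coda /d/ ok → phonotactically legal
[spadmp] — violates constraint 5: syllable 1 coda /dmp/ has 3 consonants (> 2) → phonotactically illegal
[vu.me] — σ1 onset /v/, coda /∅/ ok; σ2 onset /m/, coda /∅/ ok → phonotactically legal
[dumm.sjed] — σ1 onset /d/, coda /mm/ (2C) ok; σ2 onset /sj/ (2C), coda /d/ ok → phonotactically legal
[dap.pffa] — violates constraint 4: syllable 2 onset /pff/ has 3 consonants (> 2) → phonotactically illegal
[ppupd.bemd] — σ1 onset /pp/ (2C), coda /pd/ (2C) ok; σ2 onset /b/, coda /md/ (2C) ok → phonotactically legal
Phonotactically legal: [bad.pped], [vu.me], [dumm.sjed], [ppupd.bemd] → 4.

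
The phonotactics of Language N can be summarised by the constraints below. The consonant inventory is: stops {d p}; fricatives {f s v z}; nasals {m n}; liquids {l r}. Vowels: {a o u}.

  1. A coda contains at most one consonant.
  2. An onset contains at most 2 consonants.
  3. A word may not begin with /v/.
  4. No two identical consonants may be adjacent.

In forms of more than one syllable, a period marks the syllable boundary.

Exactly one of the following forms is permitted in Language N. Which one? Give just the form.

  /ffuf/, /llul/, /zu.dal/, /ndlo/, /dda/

/ffuf/ — violates constraint 4: adjacent identical consonants /ff/ → not permitted
/llul/ — violates constraint 4: adjacent identical consonants /ll/ → not permitted
/zu.dal/ — σ1 onset /z/, coda /∅/ ok; σ2 onset /d/, coda /l/ ok → permitted
/ndlo/ — violates constraint 2: syllable 1 onset /ndl/ has 3 consonants (> 2) → not permitted
/dda/ — violates constraint 4: adjacent identical consonants /dd/ → not permitted

/zu.dal/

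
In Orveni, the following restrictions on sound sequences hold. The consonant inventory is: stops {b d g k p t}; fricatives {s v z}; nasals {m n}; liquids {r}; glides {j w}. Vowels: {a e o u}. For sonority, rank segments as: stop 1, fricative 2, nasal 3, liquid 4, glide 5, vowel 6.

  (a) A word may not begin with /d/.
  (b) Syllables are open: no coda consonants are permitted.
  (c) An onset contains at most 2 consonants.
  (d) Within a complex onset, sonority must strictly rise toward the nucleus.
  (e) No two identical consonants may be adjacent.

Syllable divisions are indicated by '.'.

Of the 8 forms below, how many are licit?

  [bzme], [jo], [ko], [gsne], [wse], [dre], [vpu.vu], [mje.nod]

2

[bzme] — violates constraint (c): syllable 1 onset /bzm/ has 3 consonants (> 2) → illicit
[jo] — σ1 onset /j/, coda /∅/ ok → licit
[ko] — σ1 onset /k/, coda /∅/ ok → licit
[gsne] — violates constraint (c): syllable 1 onset /gsn/ has 3 consonants (> 2) → illicit
[wse] — violates constraint (d): syllable 1 onset /ws/: /w/ (glide, 5) → /s/ (fricative, 2) does not rise → illicit
[dre] — violates constraint (a): word begins with /d/ → illicit
[vpu.vu] — violates constraint (d): syllable 1 onset /vp/: /v/ (fricative, 2) → /p/ (stop, 1) does not rise → illicit
[mje.nod] — violates constraint (b): syllable 2 coda /d/ has 1 consonant (> 0) → illicit
Licit: [jo], [ko] → 2.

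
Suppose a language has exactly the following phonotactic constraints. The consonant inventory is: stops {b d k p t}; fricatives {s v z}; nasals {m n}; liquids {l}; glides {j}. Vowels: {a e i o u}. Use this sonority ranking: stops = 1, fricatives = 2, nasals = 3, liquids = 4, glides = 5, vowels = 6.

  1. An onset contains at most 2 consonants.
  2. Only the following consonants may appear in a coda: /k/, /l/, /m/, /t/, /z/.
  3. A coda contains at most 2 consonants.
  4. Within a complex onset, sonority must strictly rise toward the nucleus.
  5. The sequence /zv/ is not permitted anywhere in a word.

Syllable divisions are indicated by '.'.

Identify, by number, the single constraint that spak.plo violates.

spak.plo: syllable 1 onset /sp/: /s/ (fricative, 2) → /p/ (stop, 1) does not rise.
This is a violation of constraint 4: "Within a complex onset, sonority must strictly rise toward the nucleus."
The remaining constraints (1, 2, 3, 5) are satisfied.

4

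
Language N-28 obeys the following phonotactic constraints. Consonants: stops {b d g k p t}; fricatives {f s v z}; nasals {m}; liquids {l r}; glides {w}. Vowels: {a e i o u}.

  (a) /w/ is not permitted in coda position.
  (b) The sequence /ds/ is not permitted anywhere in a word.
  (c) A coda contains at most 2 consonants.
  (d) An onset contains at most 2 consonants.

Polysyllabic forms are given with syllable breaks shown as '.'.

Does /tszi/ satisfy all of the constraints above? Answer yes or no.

/tszi/ — violates constraint (d): syllable 1 onset /tsz/ has 3 consonants (> 2) → illicit

no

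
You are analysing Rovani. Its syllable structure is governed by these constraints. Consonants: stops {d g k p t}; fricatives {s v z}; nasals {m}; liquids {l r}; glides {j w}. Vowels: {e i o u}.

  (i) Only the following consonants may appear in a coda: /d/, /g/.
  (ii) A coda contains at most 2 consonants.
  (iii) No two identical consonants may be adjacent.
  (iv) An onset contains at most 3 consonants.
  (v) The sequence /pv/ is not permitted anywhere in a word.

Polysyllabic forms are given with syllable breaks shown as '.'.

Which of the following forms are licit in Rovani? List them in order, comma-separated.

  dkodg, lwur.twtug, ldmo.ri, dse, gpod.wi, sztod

dkodg, ldmo.ri, dse, gpod.wi, sztod

dkodg — σ1 onset /dk/ (2C), coda /dg/ (2C) ok → licit
lwur.twtug — violates constraint (i): syllable 1 coda contains /r/, which is not a licensed coda consonant → illicit
ldmo.ri — σ1 onset /ldm/ (3C), coda /∅/ ok; σ2 onset /r/, coda /∅/ ok → licit
dse — σ1 onset /ds/ (2C), coda /∅/ ok → licit
gpod.wi — σ1 onset /gp/ (2C), coda /d/ ok; σ2 onset /w/, coda /∅/ ok → licit
sztod — σ1 onset /szt/ (3C), coda /d/ ok → licit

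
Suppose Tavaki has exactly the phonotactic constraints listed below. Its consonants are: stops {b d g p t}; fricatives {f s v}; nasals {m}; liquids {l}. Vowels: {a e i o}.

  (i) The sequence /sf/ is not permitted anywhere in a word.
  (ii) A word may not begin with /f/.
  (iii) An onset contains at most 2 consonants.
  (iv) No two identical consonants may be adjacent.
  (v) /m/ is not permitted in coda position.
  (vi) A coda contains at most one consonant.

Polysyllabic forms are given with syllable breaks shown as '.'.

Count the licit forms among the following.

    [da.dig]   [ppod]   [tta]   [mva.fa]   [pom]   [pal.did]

[da.dig] — σ1 onset /d/, coda /∅/ ok; σ2 onset /d/, coda /g/ ok → licit
[ppod] — violates constraint (iv): adjacent identical consonants /pp/ → illicit
[tta] — violates constraint (iv): adjacent identical consonants /tt/ → illicit
[mva.fa] — σ1 onset /mv/ (2C), coda /∅/ ok; σ2 onset /f/, coda /∅/ ok → licit
[pom] — violates constraint (v): syllable 1 coda contains /m/ → illicit
[pal.did] — σ1 onset /p/, coda /l/ ok; σ2 onset /d/, coda /d/ ok → licit
Licit: [da.dig], [mva.fa], [pal.did] → 3.

3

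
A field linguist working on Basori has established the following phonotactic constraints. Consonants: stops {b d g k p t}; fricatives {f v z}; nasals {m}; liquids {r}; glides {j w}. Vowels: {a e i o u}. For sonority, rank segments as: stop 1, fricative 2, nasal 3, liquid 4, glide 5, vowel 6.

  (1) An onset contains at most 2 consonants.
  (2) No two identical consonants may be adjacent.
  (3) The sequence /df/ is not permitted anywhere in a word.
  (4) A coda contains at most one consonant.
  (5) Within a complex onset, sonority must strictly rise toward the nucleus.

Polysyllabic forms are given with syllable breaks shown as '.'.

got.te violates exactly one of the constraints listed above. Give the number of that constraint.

got.te: adjacent identical consonants /tt/.
This is a violation of constraint 2: "No two identical consonants may be adjacent."
The remaining constraints (1, 3, 4, 5) are satisfied.

2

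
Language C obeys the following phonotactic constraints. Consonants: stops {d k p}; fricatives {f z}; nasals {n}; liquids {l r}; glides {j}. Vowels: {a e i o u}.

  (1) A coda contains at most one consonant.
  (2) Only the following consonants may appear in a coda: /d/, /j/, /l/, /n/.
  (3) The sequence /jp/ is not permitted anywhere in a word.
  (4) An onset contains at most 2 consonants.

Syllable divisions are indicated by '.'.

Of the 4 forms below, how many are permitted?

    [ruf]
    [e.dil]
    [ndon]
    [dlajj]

[ruf] — violates constraint 2: syllable 1 coda contains /f/, which is not a licensed coda consonant → not permitted
[e.dil] — σ1 onset /∅/, coda /∅/ ok; σ2 onset /d/, coda /l/ ok → permitted
[ndon] — σ1 onset /nd/ (2C), coda /n/ ok → permitted
[dlajj] — violates constraint 1: syllable 1 coda /jj/ has 2 consonants (> 1) → not permitted
Permitted: [e.dil], [ndon] → 2.

2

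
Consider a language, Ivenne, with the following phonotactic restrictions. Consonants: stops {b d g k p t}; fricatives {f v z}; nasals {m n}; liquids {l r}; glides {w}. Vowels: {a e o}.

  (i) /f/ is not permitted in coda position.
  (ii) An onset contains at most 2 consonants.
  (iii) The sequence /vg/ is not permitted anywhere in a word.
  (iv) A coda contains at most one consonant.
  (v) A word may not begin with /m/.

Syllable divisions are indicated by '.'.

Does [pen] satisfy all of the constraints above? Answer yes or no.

[pen] — σ1 onset /p/, coda /n/ ok → well-formed

yes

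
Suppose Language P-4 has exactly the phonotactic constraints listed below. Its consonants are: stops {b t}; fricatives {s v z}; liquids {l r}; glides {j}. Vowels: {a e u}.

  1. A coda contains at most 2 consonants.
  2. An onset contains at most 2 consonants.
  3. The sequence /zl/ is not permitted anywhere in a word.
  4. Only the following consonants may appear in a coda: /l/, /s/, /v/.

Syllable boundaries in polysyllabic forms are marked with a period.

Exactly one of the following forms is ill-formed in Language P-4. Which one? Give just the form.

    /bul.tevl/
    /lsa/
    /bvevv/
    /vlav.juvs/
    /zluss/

/zluss/

/bul.tevl/ — σ1 onset /b/, coda /l/ ok; σ2 onset /t/, coda /vl/ (2C) ok → well-formed
/lsa/ — σ1 onset /ls/ (2C), coda /∅/ ok → well-formed
/bvevv/ — σ1 onset /bv/ (2C), coda /vv/ (2C) ok → well-formed
/vlav.juvs/ — σ1 onset /vl/ (2C), coda /v/ ok; σ2 onset /j/, coda /vs/ (2C) ok → well-formed
/zluss/ — violates constraint 3: contains banned sequence /zl/ → ill-formed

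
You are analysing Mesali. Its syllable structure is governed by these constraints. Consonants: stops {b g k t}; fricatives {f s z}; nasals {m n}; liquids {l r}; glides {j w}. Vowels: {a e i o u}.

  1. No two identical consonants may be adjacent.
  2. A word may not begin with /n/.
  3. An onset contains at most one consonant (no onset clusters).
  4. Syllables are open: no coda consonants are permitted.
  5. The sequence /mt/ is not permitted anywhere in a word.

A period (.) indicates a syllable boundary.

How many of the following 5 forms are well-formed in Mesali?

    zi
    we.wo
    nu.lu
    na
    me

3

zi — σ1 onset /z/, coda /∅/ ok → well-formed
we.wo — σ1 onset /w/, coda /∅/ ok; σ2 onset /w/, coda /∅/ ok → well-formed
nu.lu — violates constraint 2: word begins with /n/ → ill-formed
na — violates constraint 2: word begins with /n/ → ill-formed
me — σ1 onset /m/, coda /∅/ ok → well-formed
Well-formed: zi, we.wo, me → 3.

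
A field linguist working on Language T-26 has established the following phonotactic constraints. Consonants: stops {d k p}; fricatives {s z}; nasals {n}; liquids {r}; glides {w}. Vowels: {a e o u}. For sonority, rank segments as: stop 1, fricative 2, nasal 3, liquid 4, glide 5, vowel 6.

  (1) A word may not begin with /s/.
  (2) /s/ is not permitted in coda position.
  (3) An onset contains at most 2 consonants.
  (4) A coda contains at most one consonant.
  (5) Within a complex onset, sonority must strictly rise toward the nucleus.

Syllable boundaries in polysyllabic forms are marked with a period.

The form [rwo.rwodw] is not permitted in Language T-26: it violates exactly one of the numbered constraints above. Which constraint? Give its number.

4

[rwo.rwodw]: syllable 2 coda /dw/ has 2 consonants (> 1).
This is a violation of constraint 4: "A coda contains at most one consonant."
The remaining constraints (1, 2, 3, 5) are satisfied.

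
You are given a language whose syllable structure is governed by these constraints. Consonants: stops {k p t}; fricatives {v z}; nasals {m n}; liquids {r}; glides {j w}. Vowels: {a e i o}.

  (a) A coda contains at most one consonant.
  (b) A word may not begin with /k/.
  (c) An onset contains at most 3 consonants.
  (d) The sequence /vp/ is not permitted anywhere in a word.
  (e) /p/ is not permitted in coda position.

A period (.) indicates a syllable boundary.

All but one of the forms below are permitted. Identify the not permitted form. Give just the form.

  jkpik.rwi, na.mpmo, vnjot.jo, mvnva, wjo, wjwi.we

mvnva

jkpik.rwi — σ1 onset /jkp/ (3C), coda /k/ ok; σ2 onset /rw/ (2C), coda /∅/ ok → permitted
na.mpmo — σ1 onset /n/, coda /∅/ ok; σ2 onset /mpm/ (3C), coda /∅/ ok → permitted
vnjot.jo — σ1 onset /vnj/ (3C), coda /t/ ok; σ2 onset /j/, coda /∅/ ok → permitted
mvnva — violates constraint (c): syllable 1 onset /mvnv/ has 4 consonants (> 3) → not permitted
wjo — σ1 onset /wj/ (2C), coda /∅/ ok → permitted
wjwi.we — σ1 onset /wjw/ (3C), coda /∅/ ok; σ2 onset /w/, coda /∅/ ok → permitted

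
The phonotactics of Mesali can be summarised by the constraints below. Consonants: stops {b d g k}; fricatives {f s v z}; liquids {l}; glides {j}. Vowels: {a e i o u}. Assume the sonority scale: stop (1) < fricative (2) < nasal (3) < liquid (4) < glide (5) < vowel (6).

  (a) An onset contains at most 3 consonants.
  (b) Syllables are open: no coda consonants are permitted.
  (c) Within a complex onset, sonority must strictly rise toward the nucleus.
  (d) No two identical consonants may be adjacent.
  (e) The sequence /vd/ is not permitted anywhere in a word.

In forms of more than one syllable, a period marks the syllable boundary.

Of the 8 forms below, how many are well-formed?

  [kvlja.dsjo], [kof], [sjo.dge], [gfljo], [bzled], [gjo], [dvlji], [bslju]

[kvlja.dsjo] — violates constraint (a): syllable 1 onset /kvlj/ has 4 consonants (> 3) → ill-formed
[kof] — violates constraint (b): syllable 1 coda /f/ has 1 consonant (> 0) → ill-formed
[sjo.dge] — violates constraint (c): syllable 2 onset /dg/: /d/ (stop, 1) → /g/ (stop, 1) does not rise → ill-formed
[gfljo] — violates constraint (a): syllable 1 onset /gflj/ has 4 consonants (> 3) → ill-formed
[bzled] — violates constraint (b): syllable 1 coda /d/ has 1 consonant (> 0) → ill-formed
[gjo] — σ1 onset /gj/ (1→5 rises), coda /∅/ ok → well-formed
[dvlji] — violates constraint (a): syllable 1 onset /dvlj/ has 4 consonants (> 3) → ill-formed
[bslju] — violates constraint (a): syllable 1 onset /bslj/ has 4 consonants (> 3) → ill-formed
Well-formed: [gjo] → 1.

1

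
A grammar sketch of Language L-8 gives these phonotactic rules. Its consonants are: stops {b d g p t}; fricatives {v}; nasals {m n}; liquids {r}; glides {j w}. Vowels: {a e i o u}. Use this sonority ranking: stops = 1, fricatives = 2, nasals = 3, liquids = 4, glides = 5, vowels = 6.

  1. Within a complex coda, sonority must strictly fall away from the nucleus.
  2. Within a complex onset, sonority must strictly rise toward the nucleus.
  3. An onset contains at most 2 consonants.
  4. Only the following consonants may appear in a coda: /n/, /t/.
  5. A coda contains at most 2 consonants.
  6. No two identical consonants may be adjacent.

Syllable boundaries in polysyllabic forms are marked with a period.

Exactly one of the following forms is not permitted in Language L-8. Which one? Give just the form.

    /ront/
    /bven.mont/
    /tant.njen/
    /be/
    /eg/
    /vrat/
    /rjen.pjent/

/ront/ — σ1 onset /r/, coda /nt/ (3→1 falls) ok → permitted
/bven.mont/ — σ1 onset /bv/ (1→2 rises), coda /n/ ok; σ2 onset /m/, coda /nt/ (3→1 falls) ok → permitted
/tant.njen/ — σ1 onset /t/, coda /nt/ (3→1 falls) ok; σ2 onset /nj/ (3→5 rises), coda /n/ ok → permitted
/be/ — σ1 onset /b/, coda /∅/ ok → permitted
/eg/ — violates constraint 4: syllable 1 coda contains /g/, which is not a licensed coda consonant → not permitted
/vrat/ — σ1 onset /vr/ (2→4 rises), coda /t/ ok → permitted
/rjen.pjent/ — σ1 onset /rj/ (4→5 rises), coda /n/ ok; σ2 onset /pj/ (1→5 rises), coda /nt/ (3→1 falls) ok → permitted

/eg/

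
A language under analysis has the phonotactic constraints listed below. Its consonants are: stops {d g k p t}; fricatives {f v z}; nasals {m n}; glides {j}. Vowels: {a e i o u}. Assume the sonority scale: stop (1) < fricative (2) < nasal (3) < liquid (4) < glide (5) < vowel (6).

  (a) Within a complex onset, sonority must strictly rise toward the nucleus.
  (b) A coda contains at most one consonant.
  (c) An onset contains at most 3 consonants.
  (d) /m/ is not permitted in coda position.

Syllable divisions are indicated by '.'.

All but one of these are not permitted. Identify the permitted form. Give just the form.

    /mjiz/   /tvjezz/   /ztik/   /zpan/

/mjiz/

/mjiz/ — σ1 onset /mj/ (3→5 rises), coda /z/ ok → permitted
/tvjezz/ — violates constraint (b): syllable 1 coda /zz/ has 2 consonants (> 1) → not permitted
/ztik/ — violates constraint (a): syllable 1 onset /zt/: /z/ (fricative, 2) → /t/ (stop, 1) does not rise → not permitted
/zpan/ — violates constraint (a): syllable 1 onset /zp/: /z/ (fricative, 2) → /p/ (stop, 1) does not rise → not permitted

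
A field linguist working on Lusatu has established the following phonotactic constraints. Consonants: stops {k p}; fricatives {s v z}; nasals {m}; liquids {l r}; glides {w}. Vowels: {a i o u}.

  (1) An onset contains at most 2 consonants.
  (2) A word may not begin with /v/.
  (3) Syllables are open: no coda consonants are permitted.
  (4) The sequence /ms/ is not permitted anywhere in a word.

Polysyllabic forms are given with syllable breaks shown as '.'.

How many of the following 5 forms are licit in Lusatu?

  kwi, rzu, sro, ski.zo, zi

5

kwi — σ1 onset /kw/ (2C), coda /∅/ ok → licit
rzu — σ1 onset /rz/ (2C), coda /∅/ ok → licit
sro — σ1 onset /sr/ (2C), coda /∅/ ok → licit
ski.zo — σ1 onset /sk/ (2C), coda /∅/ ok; σ2 onset /z/, coda /∅/ ok → licit
zi — σ1 onset /z/, coda /∅/ ok → licit
Licit: kwi, rzu, sro, ski.zo, zi → 5.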